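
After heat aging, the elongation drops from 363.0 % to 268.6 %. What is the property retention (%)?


Retention = aged / original * 100
= 268.6 / 363.0 * 100
= 74.0%

74.0%


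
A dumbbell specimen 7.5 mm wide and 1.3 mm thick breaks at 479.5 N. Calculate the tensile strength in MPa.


Area = width * thickness = 7.5 * 1.3 = 9.75 mm^2
TS = force / area = 479.5 / 9.75 = 49.18 MPa

49.18 MPa


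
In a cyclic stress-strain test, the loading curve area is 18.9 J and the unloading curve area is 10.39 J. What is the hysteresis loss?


Hysteresis loss = loading - unloading
= 18.9 - 10.39
= 8.51 J

8.51 J


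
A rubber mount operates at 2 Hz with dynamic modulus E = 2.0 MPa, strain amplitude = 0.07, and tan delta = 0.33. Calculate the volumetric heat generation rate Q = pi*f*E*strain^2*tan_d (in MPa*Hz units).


Q = pi * f * E * strain^2 * tan_d
= pi * 2 * 2.0 * 0.07^2 * 0.33
= pi * 2 * 2.0 * 0.0049 * 0.33
= 0.0203

Q = 0.0203


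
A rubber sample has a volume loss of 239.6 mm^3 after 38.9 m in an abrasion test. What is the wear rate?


Rate = volume_loss / distance
= 239.6 / 38.9
= 6.159 mm^3/m

6.159 mm^3/m


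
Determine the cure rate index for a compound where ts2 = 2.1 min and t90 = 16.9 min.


CRI = 100 / (t90 - ts2)
= 100 / (16.9 - 2.1)
= 100 / 14.8
= 6.76 min^-1

6.76 min^-1


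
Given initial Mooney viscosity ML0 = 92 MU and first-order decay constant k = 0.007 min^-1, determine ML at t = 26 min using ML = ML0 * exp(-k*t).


ML = ML0 * exp(-k * t)
ML = 92 * exp(-0.007 * 26)
ML = 92 * 0.8336
ML = 76.69 MU

76.69 MU


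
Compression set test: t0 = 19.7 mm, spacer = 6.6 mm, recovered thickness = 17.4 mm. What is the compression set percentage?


CS = (t0 - recovered) / (t0 - ts) * 100
= (19.7 - 17.4) / (19.7 - 6.6) * 100
= 2.3 / 13.1 * 100
= 17.6%

17.6%


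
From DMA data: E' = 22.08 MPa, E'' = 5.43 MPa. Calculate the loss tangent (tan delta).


tan delta = E'' / E'
= 5.43 / 22.08
= 0.2459

tan delta = 0.2459


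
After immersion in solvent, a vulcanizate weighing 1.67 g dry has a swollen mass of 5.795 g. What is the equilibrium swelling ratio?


Q = W_swollen / W_dry
Q = 5.795 / 1.67
Q = 3.47

Q = 3.47


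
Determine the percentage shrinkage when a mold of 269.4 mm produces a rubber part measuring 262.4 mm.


Shrinkage = (mold - part) / mold * 100
= (269.4 - 262.4) / 269.4 * 100
= 7.0 / 269.4 * 100
= 2.6%

2.6%


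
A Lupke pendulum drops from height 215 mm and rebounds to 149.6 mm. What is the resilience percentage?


Resilience = h_rebound / h_drop * 100
= 149.6 / 215 * 100
= 69.6%

69.6%


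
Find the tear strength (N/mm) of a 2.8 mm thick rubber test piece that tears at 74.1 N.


Tear strength = force / thickness
= 74.1 / 2.8
= 26.46 N/mm

26.46 N/mm


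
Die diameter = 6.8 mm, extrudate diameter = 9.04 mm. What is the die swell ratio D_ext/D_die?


Die swell ratio = D_extrudate / D_die
= 9.04 / 6.8
= 1.329

Die swell = 1.329


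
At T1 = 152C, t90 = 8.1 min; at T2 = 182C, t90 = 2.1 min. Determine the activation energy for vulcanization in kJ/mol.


T1 = 425.15 K, T2 = 455.15 K
1/T1 - 1/T2 = 1.5503e-04
ln(t1/t2) = ln(8.1/2.1) = 1.3499
Ea = 8.314 * 1.3499 / 1.5503e-04 = 72392.8524 J/mol
Ea = 72.39 kJ/mol

72.39 kJ/mol


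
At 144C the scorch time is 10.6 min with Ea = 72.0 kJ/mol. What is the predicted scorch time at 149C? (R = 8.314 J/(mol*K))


Convert temperatures: T1 = 144 + 273.15 = 417.15 K, T2 = 149 + 273.15 = 422.15 K
ts2_new = 10.6 * exp(72000 / 8.314 * (1/422.15 - 1/417.15))
1/T2 - 1/T1 = -2.8393e-05
ts2_new = 8.29 min

8.29 min


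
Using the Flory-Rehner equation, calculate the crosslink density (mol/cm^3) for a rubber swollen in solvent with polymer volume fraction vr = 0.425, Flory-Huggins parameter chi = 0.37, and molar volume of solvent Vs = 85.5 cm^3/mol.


ln(1 - vr) = ln(1 - 0.425) = -0.5534
Numerator = -((-0.5534) + 0.425 + 0.37 * 0.425^2) = 0.0616
Denominator = 85.5 * (0.425^(1/3) - 0.425/2) = 46.1142
nu = 0.0616 / 46.1142 = 0.0013 mol/cm^3

0.0013 mol/cm^3


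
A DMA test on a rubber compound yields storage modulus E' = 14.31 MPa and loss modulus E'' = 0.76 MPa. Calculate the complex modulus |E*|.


|E*| = sqrt(E'^2 + E''^2)
= sqrt(14.31^2 + 0.76^2)
= sqrt(204.7761 + 0.5776)
= 14.33 MPa

14.33 MPa


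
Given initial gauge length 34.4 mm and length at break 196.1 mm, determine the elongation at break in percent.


Elongation = (Lf - L0) / L0 * 100
= (196.1 - 34.4) / 34.4 * 100
= 161.7 / 34.4 * 100
= 470.1%

470.1%


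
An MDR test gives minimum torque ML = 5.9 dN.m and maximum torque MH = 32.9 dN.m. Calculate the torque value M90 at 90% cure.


M90 = ML + 0.9 * (MH - ML)
M90 = 5.9 + 0.9 * (32.9 - 5.9)
M90 = 5.9 + 0.9 * 27.0
M90 = 30.2 dN.m

30.2 dN.m


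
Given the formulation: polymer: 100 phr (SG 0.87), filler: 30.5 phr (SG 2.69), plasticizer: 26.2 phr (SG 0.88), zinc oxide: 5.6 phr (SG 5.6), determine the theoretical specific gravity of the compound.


Sum of weights = 162.3
Volume contributions:
  polymer: 100/0.87 = 114.9425
  filler: 30.5/2.69 = 11.3383
  plasticizer: 26.2/0.88 = 29.7727
  zinc oxide: 5.6/5.6 = 1.0000
Sum of volumes = 157.0535
SG = 162.3 / 157.0535 = 1.033

SG = 1.033


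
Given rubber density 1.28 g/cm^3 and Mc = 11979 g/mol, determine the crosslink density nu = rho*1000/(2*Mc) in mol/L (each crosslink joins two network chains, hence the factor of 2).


nu = rho * 1000 / (2 * Mc)
nu = 1.28 * 1000 / (2 * 11979)
nu = 1280.0 / 23958
nu = 0.0534 mol/L

0.0534 mol/L


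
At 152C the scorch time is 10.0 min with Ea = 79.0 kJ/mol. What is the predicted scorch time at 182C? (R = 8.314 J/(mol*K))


Convert temperatures: T1 = 152 + 273.15 = 425.15 K, T2 = 182 + 273.15 = 455.15 K
ts2_new = 10.0 * exp(79000 / 8.314 * (1/455.15 - 1/425.15))
1/T2 - 1/T1 = -1.5503e-04
ts2_new = 2.29 min

2.29 min


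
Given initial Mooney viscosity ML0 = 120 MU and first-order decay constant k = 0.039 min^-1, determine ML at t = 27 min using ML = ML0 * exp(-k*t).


ML = ML0 * exp(-k * t)
ML = 120 * exp(-0.039 * 27)
ML = 120 * 0.3489
ML = 41.87 MU

41.87 MU


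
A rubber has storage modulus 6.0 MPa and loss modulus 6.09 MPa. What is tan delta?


tan delta = E'' / E'
= 6.09 / 6.0
= 1.015

tan delta = 1.015


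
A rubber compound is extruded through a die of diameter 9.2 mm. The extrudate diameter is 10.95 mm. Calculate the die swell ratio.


Die swell ratio = D_extrudate / D_die
= 10.95 / 9.2
= 1.19

Die swell = 1.19


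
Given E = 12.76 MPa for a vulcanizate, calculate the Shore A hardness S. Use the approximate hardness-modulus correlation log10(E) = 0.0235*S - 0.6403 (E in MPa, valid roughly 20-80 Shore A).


log10(E) = 0.0235*S - 0.6403  =>  S = (log10(E) + 0.6403) / 0.0235
log10(12.76) = 1.105851
S = (1.105851 + 0.6403) / 0.0235 = 1.746151 / 0.0235
S = 74.3

Shore A = 74.3


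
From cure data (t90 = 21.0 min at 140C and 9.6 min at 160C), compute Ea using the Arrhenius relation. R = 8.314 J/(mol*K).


T1 = 413.15 K, T2 = 433.15 K
1/T1 - 1/T2 = 1.1176e-04
ln(t1/t2) = ln(21.0/9.6) = 0.7828
Ea = 8.314 * 0.7828 / 1.1176e-04 = 58231.0147 J/mol
Ea = 58.23 kJ/mol

58.23 kJ/mol


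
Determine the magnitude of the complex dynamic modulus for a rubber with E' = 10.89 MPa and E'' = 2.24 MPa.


|E*| = sqrt(E'^2 + E''^2)
= sqrt(10.89^2 + 2.24^2)
= sqrt(118.5921 + 5.0176)
= 11.118 MPa

11.118 MPa


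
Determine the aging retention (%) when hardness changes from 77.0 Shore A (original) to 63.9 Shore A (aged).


Retention = aged / original * 100
= 63.9 / 77.0 * 100
= 83.0%

83.0%


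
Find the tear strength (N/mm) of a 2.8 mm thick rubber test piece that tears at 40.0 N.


Tear strength = force / thickness
= 40.0 / 2.8
= 14.29 N/mm

14.29 N/mm


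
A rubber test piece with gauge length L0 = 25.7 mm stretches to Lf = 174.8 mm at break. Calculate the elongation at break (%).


Elongation = (Lf - L0) / L0 * 100
= (174.8 - 25.7) / 25.7 * 100
= 149.1 / 25.7 * 100
= 580.2%

580.2%


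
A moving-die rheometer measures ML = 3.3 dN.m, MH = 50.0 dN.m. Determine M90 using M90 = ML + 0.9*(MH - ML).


M90 = ML + 0.9 * (MH - ML)
M90 = 3.3 + 0.9 * (50.0 - 3.3)
M90 = 3.3 + 0.9 * 46.7
M90 = 45.33 dN.m

45.33 dN.m


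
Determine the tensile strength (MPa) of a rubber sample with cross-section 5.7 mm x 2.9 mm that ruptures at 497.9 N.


Area = width * thickness = 5.7 * 2.9 = 16.53 mm^2
TS = force / area = 497.9 / 16.53 = 30.12 MPa

30.12 MPa


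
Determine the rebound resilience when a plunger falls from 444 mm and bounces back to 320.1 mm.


Resilience = h_rebound / h_drop * 100
= 320.1 / 444 * 100
= 72.1%

72.1%


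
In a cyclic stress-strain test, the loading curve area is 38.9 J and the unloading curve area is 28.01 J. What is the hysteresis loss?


Hysteresis loss = loading - unloading
= 38.9 - 28.01
= 10.89 J

10.89 J


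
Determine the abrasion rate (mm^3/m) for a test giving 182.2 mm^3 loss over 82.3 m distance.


Rate = volume_loss / distance
= 182.2 / 82.3
= 2.214 mm^3/m

2.214 mm^3/m


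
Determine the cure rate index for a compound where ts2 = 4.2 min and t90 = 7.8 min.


CRI = 100 / (t90 - ts2)
= 100 / (7.8 - 4.2)
= 100 / 3.6
= 27.78 min^-1

27.78 min^-1


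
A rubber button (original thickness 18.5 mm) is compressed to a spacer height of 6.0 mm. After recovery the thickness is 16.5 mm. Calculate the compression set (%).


CS = (t0 - recovered) / (t0 - ts) * 100
= (18.5 - 16.5) / (18.5 - 6.0) * 100
= 2.0 / 12.5 * 100
= 16.0%

16.0%


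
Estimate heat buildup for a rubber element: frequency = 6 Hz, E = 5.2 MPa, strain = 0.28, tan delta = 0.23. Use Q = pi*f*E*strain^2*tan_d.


Q = pi * f * E * strain^2 * tan_d
= pi * 6 * 5.2 * 0.28^2 * 0.23
= pi * 6 * 5.2 * 0.0784 * 0.23
= 1.7675

Q = 1.7675


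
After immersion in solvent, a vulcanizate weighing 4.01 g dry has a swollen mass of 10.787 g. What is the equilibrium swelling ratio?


Q = W_swollen / W_dry
Q = 10.787 / 4.01
Q = 2.69

Q = 2.69


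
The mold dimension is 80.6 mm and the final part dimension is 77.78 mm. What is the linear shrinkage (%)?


Shrinkage = (mold - part) / mold * 100
= (80.6 - 77.78) / 80.6 * 100
= 2.82 / 80.6 * 100
= 3.5%

3.5%


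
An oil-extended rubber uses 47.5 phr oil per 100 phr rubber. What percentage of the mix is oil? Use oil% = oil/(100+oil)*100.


Oil % = oil / (100 + oil) * 100
= 47.5 / (100 + 47.5) * 100
= 47.5 / 147.5 * 100
= 32.2%

32.2%


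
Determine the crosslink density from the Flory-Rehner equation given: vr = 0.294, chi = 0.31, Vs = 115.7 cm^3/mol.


ln(1 - vr) = ln(1 - 0.294) = -0.3481
Numerator = -((-0.3481) + 0.294 + 0.31 * 0.294^2) = 0.0273
Denominator = 115.7 * (0.294^(1/3) - 0.294/2) = 59.9257
nu = 0.0273 / 59.9257 = 4.5631e-04 mol/cm^3

4.5631e-04 mol/cm^3


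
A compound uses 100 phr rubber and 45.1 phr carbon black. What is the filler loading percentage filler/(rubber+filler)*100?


Filler % = filler / (rubber + filler) * 100
= 45.1 / (100 + 45.1) * 100
= 45.1 / 145.1 * 100
= 31.08%

31.08%


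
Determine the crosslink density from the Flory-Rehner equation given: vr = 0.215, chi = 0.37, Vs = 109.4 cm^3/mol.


ln(1 - vr) = ln(1 - 0.215) = -0.2421
Numerator = -((-0.2421) + 0.215 + 0.37 * 0.215^2) = 0.0100
Denominator = 109.4 * (0.215^(1/3) - 0.215/2) = 53.7780
nu = 0.0100 / 53.7780 = 1.8536e-04 mol/cm^3

1.8536e-04 mol/cm^3


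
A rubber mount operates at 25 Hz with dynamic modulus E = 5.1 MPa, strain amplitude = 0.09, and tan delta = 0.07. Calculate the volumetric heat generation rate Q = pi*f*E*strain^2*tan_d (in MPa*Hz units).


Q = pi * f * E * strain^2 * tan_d
= pi * 25 * 5.1 * 0.09^2 * 0.07
= pi * 25 * 5.1 * 0.0081 * 0.07
= 0.2271

Q = 0.2271


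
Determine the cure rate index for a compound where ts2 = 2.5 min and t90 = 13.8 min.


CRI = 100 / (t90 - ts2)
= 100 / (13.8 - 2.5)
= 100 / 11.3
= 8.85 min^-1

8.85 min^-1


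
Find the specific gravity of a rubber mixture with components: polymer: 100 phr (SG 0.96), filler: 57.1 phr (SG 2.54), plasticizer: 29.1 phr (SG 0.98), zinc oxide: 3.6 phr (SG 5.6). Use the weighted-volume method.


Sum of weights = 189.8
Volume contributions:
  polymer: 100/0.96 = 104.1667
  filler: 57.1/2.54 = 22.4803
  plasticizer: 29.1/0.98 = 29.6939
  zinc oxide: 3.6/5.6 = 0.6429
Sum of volumes = 156.9837
SG = 189.8 / 156.9837 = 1.209

SG = 1.209


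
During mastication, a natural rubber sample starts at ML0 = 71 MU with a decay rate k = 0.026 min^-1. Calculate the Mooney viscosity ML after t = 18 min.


ML = ML0 * exp(-k * t)
ML = 71 * exp(-0.026 * 18)
ML = 71 * 0.6263
ML = 44.46 MU

44.46 MU


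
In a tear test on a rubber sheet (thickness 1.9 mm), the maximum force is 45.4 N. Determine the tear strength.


Tear strength = force / thickness
= 45.4 / 1.9
= 23.89 N/mm

23.89 N/mm


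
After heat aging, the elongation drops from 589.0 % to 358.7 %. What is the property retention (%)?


Retention = aged / original * 100
= 358.7 / 589.0 * 100
= 60.9%

60.9%


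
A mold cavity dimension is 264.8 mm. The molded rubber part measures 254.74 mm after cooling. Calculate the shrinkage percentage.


Shrinkage = (mold - part) / mold * 100
= (264.8 - 254.74) / 264.8 * 100
= 10.06 / 264.8 * 100
= 3.8%

3.8%


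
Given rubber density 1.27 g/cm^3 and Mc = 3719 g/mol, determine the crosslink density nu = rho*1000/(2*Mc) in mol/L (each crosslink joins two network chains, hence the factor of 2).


nu = rho * 1000 / (2 * Mc)
nu = 1.27 * 1000 / (2 * 3719)
nu = 1270.0 / 7438
nu = 0.1707 mol/L

0.1707 mol/L


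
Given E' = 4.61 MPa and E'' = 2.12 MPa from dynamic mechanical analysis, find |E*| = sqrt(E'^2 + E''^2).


|E*| = sqrt(E'^2 + E''^2)
= sqrt(4.61^2 + 2.12^2)
= sqrt(21.2521 + 4.4944)
= 5.074 MPa

5.074 MPa


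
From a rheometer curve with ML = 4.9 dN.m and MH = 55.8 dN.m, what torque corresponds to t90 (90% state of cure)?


M90 = ML + 0.9 * (MH - ML)
M90 = 4.9 + 0.9 * (55.8 - 4.9)
M90 = 4.9 + 0.9 * 50.9
M90 = 50.71 dN.m

50.71 dN.m


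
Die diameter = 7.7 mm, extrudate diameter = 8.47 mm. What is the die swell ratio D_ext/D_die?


Die swell ratio = D_extrudate / D_die
= 8.47 / 7.7
= 1.1

Die swell = 1.1


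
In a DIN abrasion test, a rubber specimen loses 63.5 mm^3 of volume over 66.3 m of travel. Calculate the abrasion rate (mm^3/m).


Rate = volume_loss / distance
= 63.5 / 66.3
= 0.958 mm^3/m

0.958 mm^3/m


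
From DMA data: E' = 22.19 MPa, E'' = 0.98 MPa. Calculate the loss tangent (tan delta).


tan delta = E'' / E'
= 0.98 / 22.19
= 0.0442

tan delta = 0.0442


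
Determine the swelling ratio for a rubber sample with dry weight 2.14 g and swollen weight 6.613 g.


Q = W_swollen / W_dry
Q = 6.613 / 2.14
Q = 3.09

Q = 3.09


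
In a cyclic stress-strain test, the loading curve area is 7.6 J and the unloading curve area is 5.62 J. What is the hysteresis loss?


Hysteresis loss = loading - unloading
= 7.6 - 5.62
= 1.98 J

1.98 J


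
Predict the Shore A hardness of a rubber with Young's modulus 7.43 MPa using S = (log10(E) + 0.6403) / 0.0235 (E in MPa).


log10(E) = 0.0235*S - 0.6403  =>  S = (log10(E) + 0.6403) / 0.0235
log10(7.43) = 0.870989
S = (0.870989 + 0.6403) / 0.0235 = 1.511289 / 0.0235
S = 64.3

Shore A = 64.3


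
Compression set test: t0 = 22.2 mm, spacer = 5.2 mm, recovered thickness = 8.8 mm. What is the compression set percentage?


CS = (t0 - recovered) / (t0 - ts) * 100
= (22.2 - 8.8) / (22.2 - 5.2) * 100
= 13.4 / 17.0 * 100
= 78.8%

78.8%


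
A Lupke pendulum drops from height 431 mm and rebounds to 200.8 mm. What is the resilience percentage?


Resilience = h_rebound / h_drop * 100
= 200.8 / 431 * 100
= 46.6%

46.6%


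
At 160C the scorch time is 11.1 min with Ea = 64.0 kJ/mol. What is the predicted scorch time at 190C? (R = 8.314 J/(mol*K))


Convert temperatures: T1 = 160 + 273.15 = 433.15 K, T2 = 190 + 273.15 = 463.15 K
ts2_new = 11.1 * exp(64000 / 8.314 * (1/463.15 - 1/433.15))
1/T2 - 1/T1 = -1.4954e-04
ts2_new = 3.51 min

3.51 min


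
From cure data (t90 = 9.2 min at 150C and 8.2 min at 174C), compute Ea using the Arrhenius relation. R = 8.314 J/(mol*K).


T1 = 423.15 K, T2 = 447.15 K
1/T1 - 1/T2 = 1.2684e-04
ln(t1/t2) = ln(9.2/8.2) = 0.1151
Ea = 8.314 * 0.1151 / 1.2684e-04 = 7542.3372 J/mol
Ea = 7.54 kJ/mol

7.54 kJ/mol


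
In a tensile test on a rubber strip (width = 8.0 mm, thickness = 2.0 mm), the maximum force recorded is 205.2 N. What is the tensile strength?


Area = width * thickness = 8.0 * 2.0 = 16.0 mm^2
TS = force / area = 205.2 / 16.0 = 12.82 MPa

12.82 MPa


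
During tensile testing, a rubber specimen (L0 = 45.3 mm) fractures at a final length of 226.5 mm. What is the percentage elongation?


Elongation = (Lf - L0) / L0 * 100
= (226.5 - 45.3) / 45.3 * 100
= 181.2 / 45.3 * 100
= 400.0%

400.0%


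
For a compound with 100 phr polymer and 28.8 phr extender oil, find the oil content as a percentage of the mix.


Oil % = oil / (100 + oil) * 100
= 28.8 / (100 + 28.8) * 100
= 28.8 / 128.8 * 100
= 22.36%

22.36%


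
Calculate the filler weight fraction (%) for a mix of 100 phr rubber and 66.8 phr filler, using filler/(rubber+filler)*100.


Filler % = filler / (rubber + filler) * 100
= 66.8 / (100 + 66.8) * 100
= 66.8 / 166.8 * 100
= 40.05%

40.05%


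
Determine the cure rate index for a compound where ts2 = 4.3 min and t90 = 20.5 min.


CRI = 100 / (t90 - ts2)
= 100 / (20.5 - 4.3)
= 100 / 16.2
= 6.17 min^-1

6.17 min^-1


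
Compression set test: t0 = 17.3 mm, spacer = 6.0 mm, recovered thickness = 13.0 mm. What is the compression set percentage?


CS = (t0 - recovered) / (t0 - ts) * 100
= (17.3 - 13.0) / (17.3 - 6.0) * 100
= 4.3 / 11.3 * 100
= 38.1%

38.1%


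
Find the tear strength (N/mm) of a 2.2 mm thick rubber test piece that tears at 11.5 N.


Tear strength = force / thickness
= 11.5 / 2.2
= 5.23 N/mm

5.23 N/mm


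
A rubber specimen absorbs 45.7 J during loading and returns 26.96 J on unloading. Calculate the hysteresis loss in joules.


Hysteresis loss = loading - unloading
= 45.7 - 26.96
= 18.74 J

18.74 J


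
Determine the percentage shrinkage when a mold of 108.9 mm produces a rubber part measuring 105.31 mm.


Shrinkage = (mold - part) / mold * 100
= (108.9 - 105.31) / 108.9 * 100
= 3.59 / 108.9 * 100
= 3.3%

3.3%


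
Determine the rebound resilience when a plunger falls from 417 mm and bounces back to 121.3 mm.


Resilience = h_rebound / h_drop * 100
= 121.3 / 417 * 100
= 29.1%

29.1%


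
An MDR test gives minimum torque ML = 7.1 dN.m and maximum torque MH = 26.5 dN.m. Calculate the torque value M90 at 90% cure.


M90 = ML + 0.9 * (MH - ML)
M90 = 7.1 + 0.9 * (26.5 - 7.1)
M90 = 7.1 + 0.9 * 19.4
M90 = 24.56 dN.m

24.56 dN.m


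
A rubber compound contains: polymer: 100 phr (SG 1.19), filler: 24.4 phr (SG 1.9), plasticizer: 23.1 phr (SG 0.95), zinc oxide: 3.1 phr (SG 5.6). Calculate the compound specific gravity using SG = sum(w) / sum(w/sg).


Sum of weights = 150.6
Volume contributions:
  polymer: 100/1.19 = 84.0336
  filler: 24.4/1.9 = 12.8421
  plasticizer: 23.1/0.95 = 24.3158
  zinc oxide: 3.1/5.6 = 0.5536
Sum of volumes = 121.7451
SG = 150.6 / 121.7451 = 1.237

SG = 1.237


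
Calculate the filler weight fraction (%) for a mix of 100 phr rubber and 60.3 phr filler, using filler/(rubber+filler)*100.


Filler % = filler / (rubber + filler) * 100
= 60.3 / (100 + 60.3) * 100
= 60.3 / 160.3 * 100
= 37.62%

37.62%


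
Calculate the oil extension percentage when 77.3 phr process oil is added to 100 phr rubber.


Oil % = oil / (100 + oil) * 100
= 77.3 / (100 + 77.3) * 100
= 77.3 / 177.3 * 100
= 43.6%

43.6%


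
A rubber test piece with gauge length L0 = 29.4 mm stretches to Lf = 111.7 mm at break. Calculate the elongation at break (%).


Elongation = (Lf - L0) / L0 * 100
= (111.7 - 29.4) / 29.4 * 100
= 82.3 / 29.4 * 100
= 279.9%

279.9%


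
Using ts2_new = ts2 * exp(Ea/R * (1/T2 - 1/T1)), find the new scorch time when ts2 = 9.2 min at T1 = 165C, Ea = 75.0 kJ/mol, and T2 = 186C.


Convert temperatures: T1 = 165 + 273.15 = 438.15 K, T2 = 186 + 273.15 = 459.15 K
ts2_new = 9.2 * exp(75000 / 8.314 * (1/459.15 - 1/438.15))
1/T2 - 1/T1 = -1.0439e-04
ts2_new = 3.59 min

3.59 min


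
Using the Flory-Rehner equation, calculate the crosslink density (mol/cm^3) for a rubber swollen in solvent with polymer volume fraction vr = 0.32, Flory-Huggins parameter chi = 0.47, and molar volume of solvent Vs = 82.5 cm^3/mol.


ln(1 - vr) = ln(1 - 0.32) = -0.3857
Numerator = -((-0.3857) + 0.32 + 0.47 * 0.32^2) = 0.0175
Denominator = 82.5 * (0.32^(1/3) - 0.32/2) = 43.2292
nu = 0.0175 / 43.2292 = 4.0562e-04 mol/cm^3

4.0562e-04 mol/cm^3


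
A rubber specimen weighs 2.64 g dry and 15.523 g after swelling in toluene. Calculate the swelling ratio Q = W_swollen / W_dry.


Q = W_swollen / W_dry
Q = 15.523 / 2.64
Q = 5.88

Q = 5.88


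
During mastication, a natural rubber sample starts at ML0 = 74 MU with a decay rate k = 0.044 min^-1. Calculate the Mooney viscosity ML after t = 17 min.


ML = ML0 * exp(-k * t)
ML = 74 * exp(-0.044 * 17)
ML = 74 * 0.4733
ML = 35.03 MU

35.03 MU


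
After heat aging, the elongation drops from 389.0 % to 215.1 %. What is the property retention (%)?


Retention = aged / original * 100
= 215.1 / 389.0 * 100
= 55.3%

55.3%


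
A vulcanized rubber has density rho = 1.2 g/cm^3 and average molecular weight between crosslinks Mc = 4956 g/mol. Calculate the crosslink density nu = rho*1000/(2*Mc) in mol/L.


nu = rho * 1000 / (2 * Mc)
nu = 1.2 * 1000 / (2 * 4956)
nu = 1200.0 / 9912
nu = 0.1211 mol/L

0.1211 mol/L


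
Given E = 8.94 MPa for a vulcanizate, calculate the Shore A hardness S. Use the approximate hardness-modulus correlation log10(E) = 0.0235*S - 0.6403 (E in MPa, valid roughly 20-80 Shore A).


log10(E) = 0.0235*S - 0.6403  =>  S = (log10(E) + 0.6403) / 0.0235
log10(8.94) = 0.951338
S = (0.951338 + 0.6403) / 0.0235 = 1.591638 / 0.0235
S = 67.7

Shore A = 67.7


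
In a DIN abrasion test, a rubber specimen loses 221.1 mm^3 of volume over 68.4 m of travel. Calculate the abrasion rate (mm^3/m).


Rate = volume_loss / distance
= 221.1 / 68.4
= 3.232 mm^3/m

3.232 mm^3/m


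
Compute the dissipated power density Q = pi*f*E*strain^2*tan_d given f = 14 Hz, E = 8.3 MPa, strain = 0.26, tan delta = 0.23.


Q = pi * f * E * strain^2 * tan_d
= pi * 14 * 8.3 * 0.26^2 * 0.23
= pi * 14 * 8.3 * 0.0676 * 0.23
= 5.6758

Q = 5.6758


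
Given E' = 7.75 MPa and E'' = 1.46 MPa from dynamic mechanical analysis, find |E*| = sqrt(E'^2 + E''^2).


|E*| = sqrt(E'^2 + E''^2)
= sqrt(7.75^2 + 1.46^2)
= sqrt(60.0625 + 2.1316)
= 7.886 MPa

7.886 MPa


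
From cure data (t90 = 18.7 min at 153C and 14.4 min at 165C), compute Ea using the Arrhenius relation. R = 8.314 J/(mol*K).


T1 = 426.15 K, T2 = 438.15 K
1/T1 - 1/T2 = 6.4268e-05
ln(t1/t2) = ln(18.7/14.4) = 0.2613
Ea = 8.314 * 0.2613 / 6.4268e-05 = 33802.2578 J/mol
Ea = 33.8 kJ/mol

33.8 kJ/mol


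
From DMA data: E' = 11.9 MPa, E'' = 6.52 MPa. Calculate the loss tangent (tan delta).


tan delta = E'' / E'
= 6.52 / 11.9
= 0.5479

tan delta = 0.5479


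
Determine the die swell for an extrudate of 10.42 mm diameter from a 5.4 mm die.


Die swell ratio = D_extrudate / D_die
= 10.42 / 5.4
= 1.93

Die swell = 1.93


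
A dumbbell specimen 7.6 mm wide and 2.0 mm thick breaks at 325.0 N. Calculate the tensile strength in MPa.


Area = width * thickness = 7.6 * 2.0 = 15.2 mm^2
TS = force / area = 325.0 / 15.2 = 21.38 MPa

21.38 MPa


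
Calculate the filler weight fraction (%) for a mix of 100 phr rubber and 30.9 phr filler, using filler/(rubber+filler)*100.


Filler % = filler / (rubber + filler) * 100
= 30.9 / (100 + 30.9) * 100
= 30.9 / 130.9 * 100
= 23.61%

23.61%


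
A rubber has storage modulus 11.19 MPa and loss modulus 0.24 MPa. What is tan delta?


tan delta = E'' / E'
= 0.24 / 11.19
= 0.0214

tan delta = 0.0214


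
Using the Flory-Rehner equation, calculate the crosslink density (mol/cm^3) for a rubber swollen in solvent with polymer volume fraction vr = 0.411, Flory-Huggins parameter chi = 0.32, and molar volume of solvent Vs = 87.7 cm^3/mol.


ln(1 - vr) = ln(1 - 0.411) = -0.5293
Numerator = -((-0.5293) + 0.411 + 0.32 * 0.411^2) = 0.0643
Denominator = 87.7 * (0.411^(1/3) - 0.411/2) = 47.1825
nu = 0.0643 / 47.1825 = 0.0014 mol/cm^3

0.0014 mol/cm^3


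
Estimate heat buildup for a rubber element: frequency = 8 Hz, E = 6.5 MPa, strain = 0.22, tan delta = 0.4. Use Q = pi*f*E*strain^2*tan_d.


Q = pi * f * E * strain^2 * tan_d
= pi * 8 * 6.5 * 0.22^2 * 0.4
= pi * 8 * 6.5 * 0.0484 * 0.4
= 3.1627

Q = 3.1627


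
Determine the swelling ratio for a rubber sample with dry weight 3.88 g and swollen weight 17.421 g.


Q = W_swollen / W_dry
Q = 17.421 / 3.88
Q = 4.49

Q = 4.49


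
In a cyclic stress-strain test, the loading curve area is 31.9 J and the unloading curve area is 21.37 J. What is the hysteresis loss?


Hysteresis loss = loading - unloading
= 31.9 - 21.37
= 10.53 J

10.53 J


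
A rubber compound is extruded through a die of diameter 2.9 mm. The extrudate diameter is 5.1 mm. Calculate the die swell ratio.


Die swell ratio = D_extrudate / D_die
= 5.1 / 2.9
= 1.759

Die swell = 1.759


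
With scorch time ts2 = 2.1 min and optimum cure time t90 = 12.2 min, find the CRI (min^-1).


CRI = 100 / (t90 - ts2)
= 100 / (12.2 - 2.1)
= 100 / 10.1
= 9.9 min^-1

9.9 min^-1


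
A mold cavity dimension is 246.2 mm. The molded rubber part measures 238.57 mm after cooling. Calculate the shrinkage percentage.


Shrinkage = (mold - part) / mold * 100
= (246.2 - 238.57) / 246.2 * 100
= 7.63 / 246.2 * 100
= 3.1%

3.1%


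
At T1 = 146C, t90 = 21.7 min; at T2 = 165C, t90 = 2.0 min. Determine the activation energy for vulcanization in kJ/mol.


T1 = 419.15 K, T2 = 438.15 K
1/T1 - 1/T2 = 1.0346e-04
ln(t1/t2) = ln(21.7/2.0) = 2.3842
Ea = 8.314 * 2.3842 / 1.0346e-04 = 191595.3782 J/mol
Ea = 191.6 kJ/mol

191.6 kJ/mol


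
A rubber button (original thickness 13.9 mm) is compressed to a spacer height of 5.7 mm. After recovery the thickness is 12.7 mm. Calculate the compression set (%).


CS = (t0 - recovered) / (t0 - ts) * 100
= (13.9 - 12.7) / (13.9 - 5.7) * 100
= 1.2 / 8.2 * 100
= 14.6%

14.6%


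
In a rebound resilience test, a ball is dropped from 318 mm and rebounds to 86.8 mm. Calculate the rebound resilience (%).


Resilience = h_rebound / h_drop * 100
= 86.8 / 318 * 100
= 27.3%

27.3%


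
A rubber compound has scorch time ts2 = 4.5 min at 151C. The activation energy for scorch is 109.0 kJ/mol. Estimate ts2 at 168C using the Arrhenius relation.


Convert temperatures: T1 = 151 + 273.15 = 424.15 K, T2 = 168 + 273.15 = 441.15 K
ts2_new = 4.5 * exp(109000 / 8.314 * (1/441.15 - 1/424.15))
1/T2 - 1/T1 = -9.0854e-05
ts2_new = 1.37 min

1.37 min


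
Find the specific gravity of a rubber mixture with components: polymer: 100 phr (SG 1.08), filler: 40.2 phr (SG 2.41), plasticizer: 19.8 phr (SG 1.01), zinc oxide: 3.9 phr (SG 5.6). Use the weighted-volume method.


Sum of weights = 163.9
Volume contributions:
  polymer: 100/1.08 = 92.5926
  filler: 40.2/2.41 = 16.6805
  plasticizer: 19.8/1.01 = 19.6040
  zinc oxide: 3.9/5.6 = 0.6964
Sum of volumes = 129.5735
SG = 163.9 / 129.5735 = 1.265

SG = 1.265


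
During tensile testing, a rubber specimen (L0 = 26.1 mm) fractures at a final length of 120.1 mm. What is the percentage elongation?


Elongation = (Lf - L0) / L0 * 100
= (120.1 - 26.1) / 26.1 * 100
= 94.0 / 26.1 * 100
= 360.2%

360.2%


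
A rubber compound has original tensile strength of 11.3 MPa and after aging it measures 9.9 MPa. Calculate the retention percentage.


Retention = aged / original * 100
= 9.9 / 11.3 * 100
= 87.6%

87.6%


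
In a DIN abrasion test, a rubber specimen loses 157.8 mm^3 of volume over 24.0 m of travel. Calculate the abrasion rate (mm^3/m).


Rate = volume_loss / distance
= 157.8 / 24.0
= 6.575 mm^3/m

6.575 mm^3/m


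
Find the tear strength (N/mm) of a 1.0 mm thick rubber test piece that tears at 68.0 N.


Tear strength = force / thickness
= 68.0 / 1.0
= 68.0 N/mm

68.0 N/mm


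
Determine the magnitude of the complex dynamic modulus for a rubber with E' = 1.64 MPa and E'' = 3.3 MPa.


|E*| = sqrt(E'^2 + E''^2)
= sqrt(1.64^2 + 3.3^2)
= sqrt(2.6896 + 10.8900)
= 3.685 MPa

3.685 MPa


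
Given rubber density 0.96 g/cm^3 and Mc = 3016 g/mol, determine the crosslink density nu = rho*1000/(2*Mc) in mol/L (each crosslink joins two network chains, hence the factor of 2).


nu = rho * 1000 / (2 * Mc)
nu = 0.96 * 1000 / (2 * 3016)
nu = 960.0 / 6032
nu = 0.1592 mol/L

0.1592 mol/L


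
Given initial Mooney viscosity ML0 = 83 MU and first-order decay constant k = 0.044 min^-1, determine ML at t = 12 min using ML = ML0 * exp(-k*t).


ML = ML0 * exp(-k * t)
ML = 83 * exp(-0.044 * 12)
ML = 83 * 0.5898
ML = 48.95 MU

48.95 MU


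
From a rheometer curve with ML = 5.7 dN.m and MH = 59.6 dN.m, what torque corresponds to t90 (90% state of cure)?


M90 = ML + 0.9 * (MH - ML)
M90 = 5.7 + 0.9 * (59.6 - 5.7)
M90 = 5.7 + 0.9 * 53.9
M90 = 54.21 dN.m

54.21 dN.m


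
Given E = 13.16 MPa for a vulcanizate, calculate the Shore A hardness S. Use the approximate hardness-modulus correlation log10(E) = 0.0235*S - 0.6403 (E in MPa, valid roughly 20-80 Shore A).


log10(E) = 0.0235*S - 0.6403  =>  S = (log10(E) + 0.6403) / 0.0235
log10(13.16) = 1.119256
S = (1.119256 + 0.6403) / 0.0235 = 1.759556 / 0.0235
S = 74.9

Shore A = 74.9


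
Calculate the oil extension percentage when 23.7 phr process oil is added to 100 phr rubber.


Oil % = oil / (100 + oil) * 100
= 23.7 / (100 + 23.7) * 100
= 23.7 / 123.7 * 100
= 19.16%

19.16%


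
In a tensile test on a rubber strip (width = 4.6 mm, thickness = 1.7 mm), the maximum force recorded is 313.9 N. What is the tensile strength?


Area = width * thickness = 4.6 * 1.7 = 7.82 mm^2
TS = force / area = 313.9 / 7.82 = 40.14 MPa

40.14 MPa


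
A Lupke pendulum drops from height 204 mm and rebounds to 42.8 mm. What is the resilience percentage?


Resilience = h_rebound / h_drop * 100
= 42.8 / 204 * 100
= 21.0%

21.0%


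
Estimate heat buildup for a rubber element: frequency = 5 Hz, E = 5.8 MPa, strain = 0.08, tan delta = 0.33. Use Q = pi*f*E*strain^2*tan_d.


Q = pi * f * E * strain^2 * tan_d
= pi * 5 * 5.8 * 0.08^2 * 0.33
= pi * 5 * 5.8 * 0.0064 * 0.33
= 0.1924

Q = 0.1924


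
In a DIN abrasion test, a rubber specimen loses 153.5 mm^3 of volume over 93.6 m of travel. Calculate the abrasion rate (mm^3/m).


Rate = volume_loss / distance
= 153.5 / 93.6
= 1.64 mm^3/m

1.64 mm^3/m


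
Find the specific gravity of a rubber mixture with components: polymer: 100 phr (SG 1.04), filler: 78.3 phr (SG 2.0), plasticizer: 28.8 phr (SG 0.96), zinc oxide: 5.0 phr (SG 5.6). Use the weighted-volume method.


Sum of weights = 212.1
Volume contributions:
  polymer: 100/1.04 = 96.1538
  filler: 78.3/2.0 = 39.1500
  plasticizer: 28.8/0.96 = 30.0000
  zinc oxide: 5.0/5.6 = 0.8929
Sum of volumes = 166.1967
SG = 212.1 / 166.1967 = 1.276

SG = 1.276


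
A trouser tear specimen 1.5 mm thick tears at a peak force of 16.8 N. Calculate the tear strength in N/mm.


Tear strength = force / thickness
= 16.8 / 1.5
= 11.2 N/mm

11.2 N/mm


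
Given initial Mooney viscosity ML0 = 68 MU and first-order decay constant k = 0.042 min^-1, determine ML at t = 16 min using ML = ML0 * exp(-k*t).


ML = ML0 * exp(-k * t)
ML = 68 * exp(-0.042 * 16)
ML = 68 * 0.5107
ML = 34.73 MU

34.73 MU


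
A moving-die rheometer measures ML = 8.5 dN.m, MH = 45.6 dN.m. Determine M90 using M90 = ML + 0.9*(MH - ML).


M90 = ML + 0.9 * (MH - ML)
M90 = 8.5 + 0.9 * (45.6 - 8.5)
M90 = 8.5 + 0.9 * 37.1
M90 = 41.89 dN.m

41.89 dN.m


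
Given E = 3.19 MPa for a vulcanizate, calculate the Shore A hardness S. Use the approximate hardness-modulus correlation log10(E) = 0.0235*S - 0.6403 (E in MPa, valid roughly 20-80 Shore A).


log10(E) = 0.0235*S - 0.6403  =>  S = (log10(E) + 0.6403) / 0.0235
log10(3.19) = 0.503791
S = (0.503791 + 0.6403) / 0.0235 = 1.144091 / 0.0235
S = 48.7

Shore A = 48.7


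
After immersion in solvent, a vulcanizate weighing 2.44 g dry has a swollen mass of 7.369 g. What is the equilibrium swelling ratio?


Q = W_swollen / W_dry
Q = 7.369 / 2.44
Q = 3.02

Q = 3.02


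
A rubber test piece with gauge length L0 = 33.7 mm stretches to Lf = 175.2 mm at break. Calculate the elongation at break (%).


Elongation = (Lf - L0) / L0 * 100
= (175.2 - 33.7) / 33.7 * 100
= 141.5 / 33.7 * 100
= 419.9%

419.9%


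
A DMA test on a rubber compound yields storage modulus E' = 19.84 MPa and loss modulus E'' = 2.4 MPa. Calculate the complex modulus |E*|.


|E*| = sqrt(E'^2 + E''^2)
= sqrt(19.84^2 + 2.4^2)
= sqrt(393.6256 + 5.7600)
= 19.985 MPa

19.985 MPa


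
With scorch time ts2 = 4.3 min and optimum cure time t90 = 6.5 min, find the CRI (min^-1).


CRI = 100 / (t90 - ts2)
= 100 / (6.5 - 4.3)
= 100 / 2.2
= 45.45 min^-1

45.45 min^-1


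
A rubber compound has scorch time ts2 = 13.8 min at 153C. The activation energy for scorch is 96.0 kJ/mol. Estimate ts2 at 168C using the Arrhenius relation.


Convert temperatures: T1 = 153 + 273.15 = 426.15 K, T2 = 168 + 273.15 = 441.15 K
ts2_new = 13.8 * exp(96000 / 8.314 * (1/441.15 - 1/426.15))
1/T2 - 1/T1 = -7.9789e-05
ts2_new = 5.49 min

5.49 min


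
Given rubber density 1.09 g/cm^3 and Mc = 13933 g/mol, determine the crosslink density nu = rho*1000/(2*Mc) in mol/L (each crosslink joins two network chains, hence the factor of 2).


nu = rho * 1000 / (2 * Mc)
nu = 1.09 * 1000 / (2 * 13933)
nu = 1090.0 / 27866
nu = 0.0391 mol/L

0.0391 mol/L


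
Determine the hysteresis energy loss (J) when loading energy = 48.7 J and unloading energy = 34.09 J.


Hysteresis loss = loading - unloading
= 48.7 - 34.09
= 14.61 J

14.61 J


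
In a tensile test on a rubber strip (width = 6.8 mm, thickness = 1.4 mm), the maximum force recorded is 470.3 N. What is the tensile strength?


Area = width * thickness = 6.8 * 1.4 = 9.52 mm^2
TS = force / area = 470.3 / 9.52 = 49.4 MPa

49.4 MPa


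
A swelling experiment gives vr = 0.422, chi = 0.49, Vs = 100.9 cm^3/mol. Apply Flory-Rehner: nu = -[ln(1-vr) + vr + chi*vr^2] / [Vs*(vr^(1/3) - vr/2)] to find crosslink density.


ln(1 - vr) = ln(1 - 0.422) = -0.5482
Numerator = -((-0.5482) + 0.422 + 0.49 * 0.422^2) = 0.0389
Denominator = 100.9 * (0.422^(1/3) - 0.422/2) = 54.3926
nu = 0.0389 / 54.3926 = 7.1554e-04 mol/cm^3

7.1554e-04 mol/cm^3


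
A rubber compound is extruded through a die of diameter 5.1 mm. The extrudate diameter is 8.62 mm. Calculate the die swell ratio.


Die swell ratio = D_extrudate / D_die
= 8.62 / 5.1
= 1.69

Die swell = 1.69


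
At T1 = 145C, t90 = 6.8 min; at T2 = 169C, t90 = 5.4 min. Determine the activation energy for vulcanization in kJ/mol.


T1 = 418.15 K, T2 = 442.15 K
1/T1 - 1/T2 = 1.2981e-04
ln(t1/t2) = ln(6.8/5.4) = 0.2305
Ea = 8.314 * 0.2305 / 1.2981e-04 = 14764.4071 J/mol
Ea = 14.76 kJ/mol

14.76 kJ/mol


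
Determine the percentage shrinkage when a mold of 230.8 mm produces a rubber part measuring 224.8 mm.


Shrinkage = (mold - part) / mold * 100
= (230.8 - 224.8) / 230.8 * 100
= 6.0 / 230.8 * 100
= 2.6%

2.6%


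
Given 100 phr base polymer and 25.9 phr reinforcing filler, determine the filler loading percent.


Filler % = filler / (rubber + filler) * 100
= 25.9 / (100 + 25.9) * 100
= 25.9 / 125.9 * 100
= 20.57%

20.57%


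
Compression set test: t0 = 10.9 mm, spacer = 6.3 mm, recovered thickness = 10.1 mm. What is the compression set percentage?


CS = (t0 - recovered) / (t0 - ts) * 100
= (10.9 - 10.1) / (10.9 - 6.3) * 100
= 0.8 / 4.6 * 100
= 17.4%

17.4%


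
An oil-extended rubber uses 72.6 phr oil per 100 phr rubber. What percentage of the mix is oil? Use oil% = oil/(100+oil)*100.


Oil % = oil / (100 + oil) * 100
= 72.6 / (100 + 72.6) * 100
= 72.6 / 172.6 * 100
= 42.06%

42.06%


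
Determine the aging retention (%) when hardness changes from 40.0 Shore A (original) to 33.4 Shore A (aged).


Retention = aged / original * 100
= 33.4 / 40.0 * 100
= 83.5%

83.5%


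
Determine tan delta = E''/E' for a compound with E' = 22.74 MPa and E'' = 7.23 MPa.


tan delta = E'' / E'
= 7.23 / 22.74
= 0.3179

tan delta = 0.3179


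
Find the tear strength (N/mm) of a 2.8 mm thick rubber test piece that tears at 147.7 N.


Tear strength = force / thickness
= 147.7 / 2.8
= 52.75 N/mm

52.75 N/mm


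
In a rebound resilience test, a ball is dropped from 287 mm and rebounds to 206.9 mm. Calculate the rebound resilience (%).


Resilience = h_rebound / h_drop * 100
= 206.9 / 287 * 100
= 72.1%

72.1%


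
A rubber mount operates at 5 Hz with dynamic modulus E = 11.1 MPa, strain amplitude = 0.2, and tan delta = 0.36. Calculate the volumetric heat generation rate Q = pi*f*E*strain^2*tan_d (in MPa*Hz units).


Q = pi * f * E * strain^2 * tan_d
= pi * 5 * 11.1 * 0.2^2 * 0.36
= pi * 5 * 11.1 * 0.0400 * 0.36
= 2.5108

Q = 2.5108


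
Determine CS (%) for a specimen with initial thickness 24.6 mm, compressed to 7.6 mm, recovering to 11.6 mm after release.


CS = (t0 - recovered) / (t0 - ts) * 100
= (24.6 - 11.6) / (24.6 - 7.6) * 100
= 13.0 / 17.0 * 100
= 76.5%

76.5%


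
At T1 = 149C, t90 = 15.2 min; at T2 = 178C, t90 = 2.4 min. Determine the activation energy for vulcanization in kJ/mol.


T1 = 422.15 K, T2 = 451.15 K
1/T1 - 1/T2 = 1.5227e-04
ln(t1/t2) = ln(15.2/2.4) = 1.8458
Ea = 8.314 * 1.8458 / 1.5227e-04 = 100783.7930 J/mol
Ea = 100.78 kJ/mol

100.78 kJ/mol


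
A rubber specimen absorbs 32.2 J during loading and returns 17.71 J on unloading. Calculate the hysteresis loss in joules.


Hysteresis loss = loading - unloading
= 32.2 - 17.71
= 14.49 J

14.49 J


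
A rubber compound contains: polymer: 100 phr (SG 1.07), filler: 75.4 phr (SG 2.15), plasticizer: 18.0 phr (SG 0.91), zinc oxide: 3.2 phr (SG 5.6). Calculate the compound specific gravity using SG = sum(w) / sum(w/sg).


Sum of weights = 196.6
Volume contributions:
  polymer: 100/1.07 = 93.4579
  filler: 75.4/2.15 = 35.0698
  plasticizer: 18.0/0.91 = 19.7802
  zinc oxide: 3.2/5.6 = 0.5714
Sum of volumes = 148.8794
SG = 196.6 / 148.8794 = 1.321

SG = 1.321


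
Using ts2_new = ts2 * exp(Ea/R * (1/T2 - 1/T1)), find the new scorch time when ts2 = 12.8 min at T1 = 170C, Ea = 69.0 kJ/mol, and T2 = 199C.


Convert temperatures: T1 = 170 + 273.15 = 443.15 K, T2 = 199 + 273.15 = 472.15 K
ts2_new = 12.8 * exp(69000 / 8.314 * (1/472.15 - 1/443.15))
1/T2 - 1/T1 = -1.3860e-04
ts2_new = 4.05 min

4.05 min


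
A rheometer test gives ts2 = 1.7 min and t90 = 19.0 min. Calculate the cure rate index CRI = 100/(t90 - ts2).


CRI = 100 / (t90 - ts2)
= 100 / (19.0 - 1.7)
= 100 / 17.3
= 5.78 min^-1

5.78 min^-1


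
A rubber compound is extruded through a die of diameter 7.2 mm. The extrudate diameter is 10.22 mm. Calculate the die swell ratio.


Die swell ratio = D_extrudate / D_die
= 10.22 / 7.2
= 1.419

Die swell = 1.419


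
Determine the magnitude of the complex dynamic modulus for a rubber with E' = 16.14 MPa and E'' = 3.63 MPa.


|E*| = sqrt(E'^2 + E''^2)
= sqrt(16.14^2 + 3.63^2)
= sqrt(260.4996 + 13.1769)
= 16.543 MPa

16.543 MPa


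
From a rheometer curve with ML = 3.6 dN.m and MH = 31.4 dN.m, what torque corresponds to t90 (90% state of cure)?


M90 = ML + 0.9 * (MH - ML)
M90 = 3.6 + 0.9 * (31.4 - 3.6)
M90 = 3.6 + 0.9 * 27.8
M90 = 28.62 dN.m

28.62 dN.m


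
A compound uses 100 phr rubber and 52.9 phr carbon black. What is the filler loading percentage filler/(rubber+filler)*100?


Filler % = filler / (rubber + filler) * 100
= 52.9 / (100 + 52.9) * 100
= 52.9 / 152.9 * 100
= 34.6%

34.6%
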